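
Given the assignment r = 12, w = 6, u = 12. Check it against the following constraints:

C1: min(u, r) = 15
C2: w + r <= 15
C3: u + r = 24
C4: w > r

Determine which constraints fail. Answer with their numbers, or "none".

Violated: 1, 2, and 4.

C1: min(12, 12) = 12, not 15  false
C2: w + r = 6 + 12 = 18; 18 > 15, bound 15 not met  false
C3: u + r = 12 + 12 = 24  true
C4: w = 6, r = 12; 6 ≤ 12 (want >)  false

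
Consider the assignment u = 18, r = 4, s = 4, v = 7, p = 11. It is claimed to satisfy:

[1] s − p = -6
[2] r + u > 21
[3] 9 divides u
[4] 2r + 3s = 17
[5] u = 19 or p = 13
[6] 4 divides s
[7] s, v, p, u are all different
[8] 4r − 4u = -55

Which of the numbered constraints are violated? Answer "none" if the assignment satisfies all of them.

[1] s − p = 4 − 11 = -7, not -6  fails
[2] r + u = 4 + 18 = 22; 22 > 21  holds
[3] 18 / 9 = 2, so 9 divides 18  holds
[4] 2r + 3s = 2(4) + 3(4) = 20, not 17  fails
[5] u = 18 ≠ 19 and p = 11 ≠ 13; both disjuncts false  fails
[6] 4 / 4 = 1, so 4 divides 4  holds
[7] values 4, 7, 11, 18 are pairwise distinct  holds
[8] 4r − 4u = 4(4) − 4(18) = -56, not -55  fails

The assignment fails constraints 1, 4, 5, and 8.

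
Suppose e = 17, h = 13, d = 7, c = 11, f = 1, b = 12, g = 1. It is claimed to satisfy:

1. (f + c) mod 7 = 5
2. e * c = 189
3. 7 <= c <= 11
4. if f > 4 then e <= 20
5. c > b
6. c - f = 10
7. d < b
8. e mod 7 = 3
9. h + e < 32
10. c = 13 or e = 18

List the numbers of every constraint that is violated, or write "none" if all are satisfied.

1. f + c = 12; 12 mod 7 = 5  holds
2. e * c = 17 * 11 = 187, not 189  fails
3. c = 11 lies in [7, 11]  holds
4. f = 1, not > 4; antecedent false, conditional vacuously true  holds
5. c = 11, b = 12; 11 ≤ 12 (want >)  fails
6. c - f = 11 - 1 = 10  holds
7. d = 7, b = 12; 7 < 12  holds
8. 17 mod 7 = 3  holds
9. h + e = 13 + 17 = 30; 30 < 32  holds
10. c = 11 ≠ 13 and e = 17 ≠ 18; both disjuncts false  fails

No — constraints 2, 5, and 10 are not satisfied.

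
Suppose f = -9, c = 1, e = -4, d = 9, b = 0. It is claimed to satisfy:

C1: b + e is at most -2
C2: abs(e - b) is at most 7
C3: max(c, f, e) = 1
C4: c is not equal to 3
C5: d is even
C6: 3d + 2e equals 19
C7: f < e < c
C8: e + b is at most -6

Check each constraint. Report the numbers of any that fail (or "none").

C1: b + e = 0 + (-4) = -4; -4 ≤ -2 — satisfied.
C2: abs(-4 - 0) = 4; 4 ≤ 7 — satisfied.
C3: max(1, -9, -4) = 1 — satisfied.
C4: c = 1, and 1 ≠ 3 — satisfied.
C5: d = 9 is odd — violated.
C6: 3d + 2e = 3(9) + 2(-4) = 19 — satisfied.
C7: values -9 < -4 < 1 — satisfied.
C8: e + b = -4 + 0 = -4; -4 > -6, bound -6 not met — violated.

Violated: 5 and 8.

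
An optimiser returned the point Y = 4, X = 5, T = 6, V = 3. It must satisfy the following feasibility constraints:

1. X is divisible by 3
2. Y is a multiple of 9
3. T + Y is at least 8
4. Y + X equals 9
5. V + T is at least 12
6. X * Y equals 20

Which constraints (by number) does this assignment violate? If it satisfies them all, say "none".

1. 5 = 3*1 + 2, so 3 does not divide 5 — violated.
2. 4 = 9*0 + 4, so 9 does not divide 4 — violated.
3. T + Y = 6 + 4 = 10; 10 ≥ 8 — OK.
4. Y + X = 4 + 5 = 9 — OK.
5. V + T = 3 + 6 = 9; 9 < 12, bound 12 not met — violated.
6. X * Y = 5 * 4 = 20 — OK.

Violated: 1, 2, and 5.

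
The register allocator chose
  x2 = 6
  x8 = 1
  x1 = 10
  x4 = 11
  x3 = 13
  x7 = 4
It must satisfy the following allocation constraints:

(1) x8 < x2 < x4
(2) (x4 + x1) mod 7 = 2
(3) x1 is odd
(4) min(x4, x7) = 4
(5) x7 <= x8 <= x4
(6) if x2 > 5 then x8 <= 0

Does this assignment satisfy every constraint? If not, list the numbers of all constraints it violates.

(1) values 1 < 6 < 11  OK
(2) x4 + x1 = 21; 21 mod 7 = 0, not 2  FAIL
(3) x1 = 10 is even  FAIL
(4) min(11, 4) = 4  OK
(5) values 4, 1, 11; x7 = 4 is not <= x8 = 1  FAIL
(6) x2 = 6 > 5, so we need x8 ≤ 0; but x8 = 1 > 0  FAIL

The assignment fails constraints 2, 3, 5, 6.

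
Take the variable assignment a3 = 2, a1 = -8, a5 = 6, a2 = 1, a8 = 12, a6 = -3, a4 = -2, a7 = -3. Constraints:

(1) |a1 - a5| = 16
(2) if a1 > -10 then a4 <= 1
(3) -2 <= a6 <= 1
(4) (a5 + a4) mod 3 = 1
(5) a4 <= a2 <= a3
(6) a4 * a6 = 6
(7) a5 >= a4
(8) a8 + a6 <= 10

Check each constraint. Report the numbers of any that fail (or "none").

Violated: 1 and 3.

(1) |-8 - 6| = 14, not 16 — does not hold.
(2) a1 = -8 > -10, so we need a4 ≤ 1; a4 = -2 ≤ 1 — holds.
(3) a6 = -3 is outside [-2, 1] — does not hold.
(4) a5 + a4 = 4; 4 mod 3 = 1 — holds.
(5) values -2 <= 1 <= 2 — holds.
(6) a4 * a6 = -2 * (-3) = 6 — holds.
(7) a5 = 6, a4 = -2; 6 ≥ -2 — holds.
(8) a8 + a6 = 12 + (-3) = 9; 9 ≤ 10 — holds.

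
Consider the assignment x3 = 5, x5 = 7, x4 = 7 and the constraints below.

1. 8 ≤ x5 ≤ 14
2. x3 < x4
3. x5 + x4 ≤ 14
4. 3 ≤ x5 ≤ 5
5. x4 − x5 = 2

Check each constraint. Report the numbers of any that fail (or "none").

Violated: 1, 4, 5.

1. x5 = 7 is outside [8, 14]  FAIL
2. x3 = 5, x4 = 7; 5 < 7  OK
3. x5 + x4 = 7 + 7 = 14; 14 ≤ 14  OK
4. x5 = 7 is outside [3, 5]  FAIL
5. x4 − x5 = 7 − 7 = 0, not 2  FAIL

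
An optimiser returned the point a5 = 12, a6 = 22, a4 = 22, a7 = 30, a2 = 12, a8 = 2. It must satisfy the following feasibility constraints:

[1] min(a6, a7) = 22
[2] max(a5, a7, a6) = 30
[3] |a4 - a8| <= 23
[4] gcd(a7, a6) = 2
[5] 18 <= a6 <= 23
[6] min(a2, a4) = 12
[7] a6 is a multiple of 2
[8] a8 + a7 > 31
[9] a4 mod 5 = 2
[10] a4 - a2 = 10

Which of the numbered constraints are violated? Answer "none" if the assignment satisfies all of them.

[1] min(22, 30) = 22 — holds.
[2] max(12, 30, 22) = 30 — holds.
[3] |22 - 2| = 20; 20 ≤ 23 — holds.
[4] gcd(30, 22) = 2 — holds.
[5] a6 = 22 lies in [18, 23] — holds.
[6] min(12, 22) = 12 — holds.
[7] 22 / 2 = 11, so 2 divides 22 — holds.
[8] a8 + a7 = 2 + 30 = 32; 32 > 31 — holds.
[9] 22 mod 5 = 2 — holds.
[10] a4 - a2 = 22 - 12 = 10 — holds.

All constraints are satisfied.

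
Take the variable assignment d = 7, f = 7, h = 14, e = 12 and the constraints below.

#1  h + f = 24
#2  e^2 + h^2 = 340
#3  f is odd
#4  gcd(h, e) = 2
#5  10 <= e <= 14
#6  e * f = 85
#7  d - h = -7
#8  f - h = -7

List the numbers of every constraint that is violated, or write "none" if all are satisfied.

#1 h + f = 14 + 7 = 21, not 24  FAIL
#2 e^2 + h^2 = 12^2 + 14^2 = 144 + 196 = 340  OK
#3 f = 7 is odd  OK
#4 gcd(14, 12) = 2  OK
#5 e = 12 lies in [10, 14]  OK
#6 e * f = 12 * 7 = 84, not 85  FAIL
#7 d - h = 7 - 14 = -7  OK
#8 f - h = 7 - 14 = -7  OK

No — constraints 1 and 6 are not satisfied.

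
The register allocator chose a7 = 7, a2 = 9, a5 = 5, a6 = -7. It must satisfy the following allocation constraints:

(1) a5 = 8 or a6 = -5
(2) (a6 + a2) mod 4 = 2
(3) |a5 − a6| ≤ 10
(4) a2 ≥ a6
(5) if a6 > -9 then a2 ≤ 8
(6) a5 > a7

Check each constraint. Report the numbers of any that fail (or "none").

(1) a5 = 5 ≠ 8 and a6 = -7 ≠ -5; both disjuncts false — fails.
(2) a6 + a2 = 2; 2 mod 4 = 2 — holds.
(3) |5 − (-7)| = 12; 12 > 10, exceeds bound 10 — fails.
(4) a2 = 9, a6 = -7; 9 ≥ -7 — holds.
(5) a6 = -7 > -9, so we need a2 ≤ 8; but a2 = 9 > 8 — fails.
(6) a5 = 5, a7 = 7; 5 ≤ 7 (want >) — fails.

No — constraints 1, 3, 5, 6 are not satisfied.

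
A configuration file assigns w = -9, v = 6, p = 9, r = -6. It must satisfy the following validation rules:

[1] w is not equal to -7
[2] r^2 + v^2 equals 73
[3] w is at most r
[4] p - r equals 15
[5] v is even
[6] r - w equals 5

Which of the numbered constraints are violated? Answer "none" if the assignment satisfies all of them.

Constraints 2 and 6 are violated.

[1] w = -9, and -9 ≠ -7 — satisfied.
[2] r^2 + v^2 = (-6)^2 + 6^2 = 36 + 36 = 72, not 73 — violated.
[3] w = -9, r = -6; -9 ≤ -6 — satisfied.
[4] p - r = 9 - (-6) = 15 — satisfied.
[5] v = 6 is even — satisfied.
[6] r - w = -6 - (-9) = 3, not 5 — violated.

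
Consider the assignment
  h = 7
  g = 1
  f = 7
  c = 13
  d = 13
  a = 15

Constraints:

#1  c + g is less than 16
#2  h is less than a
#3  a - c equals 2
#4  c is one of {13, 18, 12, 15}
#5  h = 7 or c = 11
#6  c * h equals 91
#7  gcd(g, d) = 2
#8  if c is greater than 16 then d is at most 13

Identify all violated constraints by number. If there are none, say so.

#1 c + g = 13 + 1 = 14; 14 < 16 — holds.
#2 h = 7, a = 15; 7 < 15 — holds.
#3 a - c = 15 - 13 = 2 — holds.
#4 c = 13 is in {13, 18, 12, 15} — holds.
#5 h = 7 = 7 (first disjunct) — holds.
#6 c * h = 13 * 7 = 91 — holds.
#7 gcd(1, 13) = 1, not 2 — does not hold.
#8 c = 13, not > 16; antecedent false, conditional vacuously true — holds.

Constraint 7 is violated.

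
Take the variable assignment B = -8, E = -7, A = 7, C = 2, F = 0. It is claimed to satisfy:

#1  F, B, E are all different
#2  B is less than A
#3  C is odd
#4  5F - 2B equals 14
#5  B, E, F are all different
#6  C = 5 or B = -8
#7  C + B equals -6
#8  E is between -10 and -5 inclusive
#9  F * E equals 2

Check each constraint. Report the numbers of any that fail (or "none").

Constraints 3, 4, and 9 do not hold.

#1 values 0, -8, -7 are pairwise distinct — holds.
#2 B = -8, A = 7; -8 < 7 — holds.
#3 C = 2 is even — does not hold.
#4 5F - 2B = 5(0) - 2(-8) = 16, not 14 — does not hold.
#5 values -8, -7, 0 are pairwise distinct — holds.
#6 C = 2 ≠ 5, but B = -8 = -8 (second disjunct) — holds.
#7 C + B = 2 + (-8) = -6 — holds.
#8 E = -7 lies in [-10, -5] — holds.
#9 F * E = 0 * (-7) = 0, not 2 — does not hold.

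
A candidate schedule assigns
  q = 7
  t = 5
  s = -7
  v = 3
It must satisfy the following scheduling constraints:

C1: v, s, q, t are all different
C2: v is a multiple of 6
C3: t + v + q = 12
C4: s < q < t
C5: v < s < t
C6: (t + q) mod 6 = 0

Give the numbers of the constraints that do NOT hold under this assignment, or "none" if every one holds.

C1: values 3, -7, 7, 5 are pairwise distinct — satisfied.
C2: 3 = 6×0 + 3, so 6 does not divide 3 — violated.
C3: t + v + q = 5 + 3 + 7 = 15, not 12 — violated.
C4: values -7, 7, 5; q = 7 is not < t = 5 — violated.
C5: values 3, -7, 5; v = 3 is not < s = -7 — violated.
C6: t + q = 12; 12 mod 6 = 0 — satisfied.

The assignment fails constraints 2, 3, 4, and 5.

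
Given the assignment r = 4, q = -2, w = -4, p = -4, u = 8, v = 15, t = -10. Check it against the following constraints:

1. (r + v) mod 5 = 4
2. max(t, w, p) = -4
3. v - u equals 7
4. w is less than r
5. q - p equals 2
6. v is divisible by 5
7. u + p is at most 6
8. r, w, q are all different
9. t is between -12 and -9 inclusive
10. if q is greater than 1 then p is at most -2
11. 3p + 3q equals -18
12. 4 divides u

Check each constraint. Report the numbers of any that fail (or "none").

No violations.

1. r + v = 19; 19 mod 5 = 4 — holds.
2. max(-10, -4, -4) = -4 — holds.
3. v - u = 15 - 8 = 7 — holds.
4. w = -4, r = 4; -4 < 4 — holds.
5. q - p = -2 - (-4) = 2 — holds.
6. 15 / 5 = 3, so 5 divides 15 — holds.
7. u + p = 8 + (-4) = 4; 4 ≤ 6 — holds.
8. values 4, -4, -2 are pairwise distinct — holds.
9. t = -10 lies in [-12, -9] — holds.
10. q = -2, not > 1; antecedent false, conditional vacuously true — holds.
11. 3p + 3q = 3(-4) + 3(-2) = -18 — holds.
12. 8 / 4 = 2, so 4 divides 8 — holds.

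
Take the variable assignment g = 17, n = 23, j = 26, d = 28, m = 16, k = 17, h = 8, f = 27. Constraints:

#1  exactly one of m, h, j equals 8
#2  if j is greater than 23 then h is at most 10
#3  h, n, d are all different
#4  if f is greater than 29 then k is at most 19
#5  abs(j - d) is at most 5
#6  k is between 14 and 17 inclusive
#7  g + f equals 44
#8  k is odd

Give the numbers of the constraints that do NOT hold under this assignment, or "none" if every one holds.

#1 m=16, h=8, j=26; 1 of them equals 8  OK
#2 j = 26 > 23, so we need h ≤ 10; h = 8 ≤ 10  OK
#3 values 8, 23, 28 are pairwise distinct  OK
#4 f = 27, not > 29; antecedent false, conditional vacuously true  OK
#5 abs(26 - 28) = 2; 2 ≤ 5  OK
#6 k = 17 lies in [14, 17]  OK
#7 g + f = 17 + 27 = 44  OK
#8 k = 17 is odd  OK

The assignment satisfies every constraint.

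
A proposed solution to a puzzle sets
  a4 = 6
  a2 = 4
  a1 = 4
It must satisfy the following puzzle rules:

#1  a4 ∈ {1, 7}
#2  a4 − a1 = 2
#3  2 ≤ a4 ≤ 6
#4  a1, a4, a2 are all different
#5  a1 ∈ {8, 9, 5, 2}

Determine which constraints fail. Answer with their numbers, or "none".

#1 a4 = 6 is not in {1, 7} — does not hold.
#2 a4 − a1 = 6 − 4 = 2 — holds.
#3 a4 = 6 lies in [2, 6] — holds.
#4 a1 = a2 = 4, not all different — does not hold.
#5 a1 = 4 is not in {8, 9, 5, 2} — does not hold.

No — constraints 1, 4, and 5 are not satisfied.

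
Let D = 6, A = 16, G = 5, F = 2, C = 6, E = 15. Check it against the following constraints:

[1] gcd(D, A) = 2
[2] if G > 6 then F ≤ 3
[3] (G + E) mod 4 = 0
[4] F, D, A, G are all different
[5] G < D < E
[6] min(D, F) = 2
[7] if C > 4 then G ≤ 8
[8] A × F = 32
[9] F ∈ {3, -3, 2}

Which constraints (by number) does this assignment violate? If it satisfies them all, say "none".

[1] gcd(6, 16) = 2 — satisfied.
[2] G = 5, not > 6; antecedent false, conditional vacuously true — satisfied.
[3] G + E = 20; 20 mod 4 = 0 — satisfied.
[4] values 2, 6, 16, 5 are pairwise distinct — satisfied.
[5] values 5 < 6 < 15 — satisfied.
[6] min(6, 2) = 2 — satisfied.
[7] C = 6 > 4, so we need G ≤ 8; G = 5 ≤ 8 — satisfied.
[8] A × F = 16 × 2 = 32 — satisfied.
[9] F = 2 is in {3, -3, 2} — satisfied.

Yes — all constraints hold.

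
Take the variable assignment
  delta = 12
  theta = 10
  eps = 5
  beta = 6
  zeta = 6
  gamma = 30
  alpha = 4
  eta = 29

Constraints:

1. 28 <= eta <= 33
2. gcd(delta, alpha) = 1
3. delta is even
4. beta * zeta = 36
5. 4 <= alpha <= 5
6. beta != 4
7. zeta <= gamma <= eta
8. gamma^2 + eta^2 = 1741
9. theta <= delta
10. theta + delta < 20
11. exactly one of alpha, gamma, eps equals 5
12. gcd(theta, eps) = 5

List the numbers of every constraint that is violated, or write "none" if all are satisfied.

1. eta = 29 lies in [28, 33]  true
2. gcd(12, 4) = 4, not 1  false
3. delta = 12 is even  true
4. beta * zeta = 6 * 6 = 36  true
5. alpha = 4 lies in [4, 5]  true
6. beta = 6, and 6 ≠ 4  true
7. values 6, 30, 29; gamma = 30 is not <= eta = 29  false
8. gamma^2 + eta^2 = 30^2 + 29^2 = 900 + 841 = 1741  true
9. theta = 10, delta = 12; 10 ≤ 12  true
10. theta + delta = 10 + 12 = 22; 22 ≥ 20, bound 20 not met  false
11. alpha=4, gamma=30, eps=5; 1 of them equals 5  true
12. gcd(10, 5) = 5  true

Constraints 2, 7, 10 do not hold.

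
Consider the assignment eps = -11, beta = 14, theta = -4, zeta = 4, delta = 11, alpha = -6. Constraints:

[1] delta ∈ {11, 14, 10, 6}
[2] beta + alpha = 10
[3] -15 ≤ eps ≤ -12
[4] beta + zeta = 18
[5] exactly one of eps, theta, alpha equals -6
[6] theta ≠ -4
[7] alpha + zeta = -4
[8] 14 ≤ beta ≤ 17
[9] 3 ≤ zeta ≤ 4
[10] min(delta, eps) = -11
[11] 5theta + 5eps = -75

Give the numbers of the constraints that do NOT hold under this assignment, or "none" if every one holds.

[1] delta = 11 is in {11, 14, 10, 6}  yes
[2] beta + alpha = 14 + (-6) = 8, not 10  no
[3] eps = -11 is outside [-15, -12]  no
[4] beta + zeta = 14 + 4 = 18  yes
[5] eps=-11, theta=-4, alpha=-6; 1 of them equals -6  yes
[6] theta = -4, but -4 is required to differ  no
[7] alpha + zeta = -6 + 4 = -2, not -4  no
[8] beta = 14 lies in [14, 17]  yes
[9] zeta = 4 lies in [3, 4]  yes
[10] min(11, -11) = -11  yes
[11] 5theta + 5eps = 5(-4) + 5(-11) = -75  yes

The assignment fails constraints 2, 3, 6, and 7.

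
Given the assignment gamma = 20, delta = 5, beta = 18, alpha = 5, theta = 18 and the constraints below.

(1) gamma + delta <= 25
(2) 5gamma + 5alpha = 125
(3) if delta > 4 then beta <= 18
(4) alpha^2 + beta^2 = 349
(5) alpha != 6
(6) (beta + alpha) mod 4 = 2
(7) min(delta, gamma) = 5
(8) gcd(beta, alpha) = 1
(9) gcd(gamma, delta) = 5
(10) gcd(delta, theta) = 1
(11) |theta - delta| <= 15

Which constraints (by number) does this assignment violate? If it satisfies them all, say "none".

(1) gamma + delta = 20 + 5 = 25; 25 ≤ 25  true
(2) 5gamma + 5alpha = 5(20) + 5(5) = 125  true
(3) delta = 5 > 4, so we need beta ≤ 18; beta = 18 ≤ 18  true
(4) alpha^2 + beta^2 = 5^2 + 18^2 = 25 + 324 = 349  true
(5) alpha = 5, and 5 ≠ 6  true
(6) beta + alpha = 23; 23 mod 4 = 3, not 2  false
(7) min(5, 20) = 5  true
(8) gcd(18, 5) = 1  true
(9) gcd(20, 5) = 5  true
(10) gcd(5, 18) = 1  true
(11) |18 - 5| = 13; 13 ≤ 15  true

The assignment fails constraint 6.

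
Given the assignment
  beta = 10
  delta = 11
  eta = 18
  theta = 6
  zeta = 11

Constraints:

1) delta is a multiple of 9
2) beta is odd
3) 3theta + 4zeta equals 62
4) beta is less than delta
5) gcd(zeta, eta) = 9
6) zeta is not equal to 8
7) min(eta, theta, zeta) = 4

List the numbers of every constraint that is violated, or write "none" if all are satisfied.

Violated: 1, 2, 5, and 7.

1) 11 = 9*1 + 2, so 9 does not divide 11 — fails.
2) beta = 10 is even — fails.
3) 3theta + 4zeta = 3(6) + 4(11) = 62 — holds.
4) beta = 10, delta = 11; 10 < 11 — holds.
5) gcd(11, 18) = 1, not 9 — fails.
6) zeta = 11, and 11 ≠ 8 — holds.
7) min(18, 6, 11) = 6, not 4 — fails.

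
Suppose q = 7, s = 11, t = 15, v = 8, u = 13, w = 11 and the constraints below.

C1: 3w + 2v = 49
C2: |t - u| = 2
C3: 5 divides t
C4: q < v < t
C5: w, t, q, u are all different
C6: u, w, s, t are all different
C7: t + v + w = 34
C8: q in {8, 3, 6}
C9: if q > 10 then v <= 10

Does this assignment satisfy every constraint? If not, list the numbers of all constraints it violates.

Violated: 6 and 8.

C1: 3w + 2v = 3(11) + 2(8) = 49  ✓
C2: |15 - 13| = 2  ✓
C3: 15 / 5 = 3, so 5 divides 15  ✓
C4: values 7 < 8 < 15  ✓
C5: values 11, 15, 7, 13 are pairwise distinct  ✓
C6: w = s = 11, not all different  ✗
C7: t + v + w = 15 + 8 + 11 = 34  ✓
C8: q = 7 is not in {8, 3, 6}  ✗
C9: q = 7, not > 10; antecedent false, conditional vacuously true  ✓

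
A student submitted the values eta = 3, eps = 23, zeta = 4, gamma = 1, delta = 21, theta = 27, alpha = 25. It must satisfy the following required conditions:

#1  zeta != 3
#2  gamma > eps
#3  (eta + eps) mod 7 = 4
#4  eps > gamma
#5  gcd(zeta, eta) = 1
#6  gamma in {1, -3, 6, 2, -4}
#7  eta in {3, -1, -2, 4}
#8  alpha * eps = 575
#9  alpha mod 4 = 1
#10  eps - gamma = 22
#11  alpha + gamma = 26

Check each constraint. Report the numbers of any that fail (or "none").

Violated: 2 and 3.

#1 zeta = 4, and 4 ≠ 3  holds
#2 gamma = 1, eps = 23; 1 ≤ 23 (want >)  fails
#3 eta + eps = 26; 26 mod 7 = 5, not 4  fails
#4 eps = 23, gamma = 1; 23 > 1  holds
#5 gcd(4, 3) = 1  holds
#6 gamma = 1 is in {1, -3, 6, 2, -4}  holds
#7 eta = 3 is in {3, -1, -2, 4}  holds
#8 alpha * eps = 25 * 23 = 575  holds
#9 25 mod 4 = 1  holds
#10 eps - gamma = 23 - 1 = 22  holds
#11 alpha + gamma = 25 + 1 = 26  holds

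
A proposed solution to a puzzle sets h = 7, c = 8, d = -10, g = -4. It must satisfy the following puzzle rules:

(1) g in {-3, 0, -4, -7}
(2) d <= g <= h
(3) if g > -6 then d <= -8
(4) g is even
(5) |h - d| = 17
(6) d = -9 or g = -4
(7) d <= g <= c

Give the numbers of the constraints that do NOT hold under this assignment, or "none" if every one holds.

(1) g = -4 is in {-3, 0, -4, -7} — holds.
(2) values -10 <= -4 <= 7 — holds.
(3) g = -4 > -6, so we need d ≤ -8; d = -10 ≤ -8 — holds.
(4) g = -4 is even — holds.
(5) |7 - (-10)| = 17 — holds.
(6) d = -10 ≠ -9, but g = -4 = -4 (second disjunct) — holds.
(7) values -10 <= -4 <= 8 — holds.

All constraints are satisfied.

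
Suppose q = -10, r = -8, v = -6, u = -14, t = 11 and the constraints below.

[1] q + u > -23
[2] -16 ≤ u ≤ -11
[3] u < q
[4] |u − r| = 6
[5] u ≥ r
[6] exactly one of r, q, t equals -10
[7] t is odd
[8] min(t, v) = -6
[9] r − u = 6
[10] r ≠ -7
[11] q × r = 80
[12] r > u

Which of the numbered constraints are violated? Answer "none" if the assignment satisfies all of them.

[1] q + u = -10 + (-14) = -24; -24 ≤ -23, bound -23 not met — violated.
[2] u = -14 lies in [-16, -11] — satisfied.
[3] u = -14, q = -10; -14 < -10 — satisfied.
[4] |-14 − (-8)| = 6 — satisfied.
[5] u = -14, r = -8; -14 < -8 (want ≥) — violated.
[6] r=-8, q=-10, t=11; 1 of them equals -10 — satisfied.
[7] t = 11 is odd — satisfied.
[8] min(11, -6) = -6 — satisfied.
[9] r − u = -8 − (-14) = 6 — satisfied.
[10] r = -8, and -8 ≠ -7 — satisfied.
[11] q × r = -10 × (-8) = 80 — satisfied.
[12] r = -8, u = -14; -8 > -14 — satisfied.

Violated: 1, 5.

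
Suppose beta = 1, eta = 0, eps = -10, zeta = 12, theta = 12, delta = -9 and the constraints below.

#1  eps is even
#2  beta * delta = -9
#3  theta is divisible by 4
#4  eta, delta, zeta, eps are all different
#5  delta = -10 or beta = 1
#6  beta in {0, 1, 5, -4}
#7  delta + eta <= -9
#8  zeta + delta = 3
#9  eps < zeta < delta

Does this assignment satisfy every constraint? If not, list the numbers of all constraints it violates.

#1 eps = -10 is even  yes
#2 beta * delta = 1 * (-9) = -9  yes
#3 12 / 4 = 3, so 4 divides 12  yes
#4 values 0, -9, 12, -10 are pairwise distinct  yes
#5 delta = -9 ≠ -10, but beta = 1 = 1 (second disjunct)  yes
#6 beta = 1 is in {0, 1, 5, -4}  yes
#7 delta + eta = -9 + 0 = -9; -9 ≤ -9  yes
#8 zeta + delta = 12 + (-9) = 3  yes
#9 values -10, 12, -9; zeta = 12 is not < delta = -9  no

Constraint 9 is violated.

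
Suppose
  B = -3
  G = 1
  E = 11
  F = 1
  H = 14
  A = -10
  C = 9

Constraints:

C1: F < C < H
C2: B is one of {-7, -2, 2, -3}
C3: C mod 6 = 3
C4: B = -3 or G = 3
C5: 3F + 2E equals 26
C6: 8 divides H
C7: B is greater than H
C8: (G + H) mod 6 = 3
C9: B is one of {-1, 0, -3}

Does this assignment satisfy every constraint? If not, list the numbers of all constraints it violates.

C1: values 1 < 9 < 14  yes
C2: B = -3 is in {-7, -2, 2, -3}  yes
C3: 9 mod 6 = 3  yes
C4: B = -3 = -3 (first disjunct)  yes
C5: 3F + 2E = 3(1) + 2(11) = 25, not 26  no
C6: 14 = 8*1 + 6, so 8 does not divide 14  no
C7: B = -3, H = 14; -3 ≤ 14 (want >)  no
C8: G + H = 15; 15 mod 6 = 3  yes
C9: B = -3 is in {-1, 0, -3}  yes

Constraints 5, 6, and 7 do not hold.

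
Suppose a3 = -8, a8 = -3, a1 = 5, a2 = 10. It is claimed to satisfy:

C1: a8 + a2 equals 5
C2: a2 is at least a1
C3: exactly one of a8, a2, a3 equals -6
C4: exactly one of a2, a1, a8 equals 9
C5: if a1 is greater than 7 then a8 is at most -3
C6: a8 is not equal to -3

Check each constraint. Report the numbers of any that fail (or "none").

C1: a8 + a2 = -3 + 10 = 7, not 5 — does not hold.
C2: a2 = 10, a1 = 5; 10 ≥ 5 — holds.
C3: a8=-3, a2=10, a3=-8; 0 of them equal -6, not exactly one — does not hold.
C4: a2=10, a1=5, a8=-3; 0 of them equal 9, not exactly one — does not hold.
C5: a1 = 5, not > 7; antecedent false, conditional vacuously true — holds.
C6: a8 = -3, but -3 is required to differ — does not hold.

Constraints 1, 3, 4, 6 are violated.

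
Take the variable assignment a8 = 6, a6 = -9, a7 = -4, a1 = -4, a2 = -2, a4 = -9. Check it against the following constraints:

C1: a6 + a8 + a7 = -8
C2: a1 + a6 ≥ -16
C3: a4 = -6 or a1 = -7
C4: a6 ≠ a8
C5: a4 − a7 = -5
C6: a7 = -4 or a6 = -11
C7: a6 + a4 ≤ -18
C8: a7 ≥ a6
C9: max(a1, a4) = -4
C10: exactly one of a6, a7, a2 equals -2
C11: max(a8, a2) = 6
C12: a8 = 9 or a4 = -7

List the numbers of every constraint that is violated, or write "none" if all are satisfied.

C1: a6 + a8 + a7 = -9 + 6 + (-4) = -7, not -8 — violated.
C2: a1 + a6 = -4 + (-9) = -13; -13 ≥ -16 — satisfied.
C3: a4 = -9 ≠ -6 and a1 = -4 ≠ -7; both disjuncts false — violated.
C4: a6 = -9, a8 = 6; distinct — satisfied.
C5: a4 − a7 = -9 − (-4) = -5 — satisfied.
C6: a7 = -4 = -4 (first disjunct) — satisfied.
C7: a6 + a4 = -9 + (-9) = -18; -18 ≤ -18 — satisfied.
C8: a7 = -4, a6 = -9; -4 ≥ -9 — satisfied.
C9: max(-4, -9) = -4 — satisfied.
C10: a6=-9, a7=-4, a2=-2; 1 of them equals -2 — satisfied.
C11: max(6, -2) = 6 — satisfied.
C12: a8 = 6 ≠ 9 and a4 = -9 ≠ -7; both disjuncts false — violated.

Constraints 1, 3, 12 do not hold.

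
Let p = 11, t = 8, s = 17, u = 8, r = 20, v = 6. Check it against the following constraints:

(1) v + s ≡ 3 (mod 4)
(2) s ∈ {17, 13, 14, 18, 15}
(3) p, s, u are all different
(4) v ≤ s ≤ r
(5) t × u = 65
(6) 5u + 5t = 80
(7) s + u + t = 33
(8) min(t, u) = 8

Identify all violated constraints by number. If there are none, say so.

(1) v + s = 23; 23 mod 4 = 3  holds
(2) s = 17 is in {17, 13, 14, 18, 15}  holds
(3) values 11, 17, 8 are pairwise distinct  holds
(4) values 6 ≤ 17 ≤ 20  holds
(5) t × u = 8 × 8 = 64, not 65  fails
(6) 5u + 5t = 5(8) + 5(8) = 80  holds
(7) s + u + t = 17 + 8 + 8 = 33  holds
(8) min(8, 8) = 8  holds

Violated: 5.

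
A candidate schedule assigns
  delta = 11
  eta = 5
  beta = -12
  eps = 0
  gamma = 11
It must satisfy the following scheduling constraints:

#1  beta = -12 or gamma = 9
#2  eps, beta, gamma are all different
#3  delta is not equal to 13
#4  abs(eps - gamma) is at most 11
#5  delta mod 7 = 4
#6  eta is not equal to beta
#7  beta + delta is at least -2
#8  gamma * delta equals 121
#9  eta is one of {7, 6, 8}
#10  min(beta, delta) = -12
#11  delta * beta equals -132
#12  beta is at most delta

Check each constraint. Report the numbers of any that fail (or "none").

The assignment fails constraint 9.

#1 beta = -12 = -12 (first disjunct)  holds
#2 values 0, -12, 11 are pairwise distinct  holds
#3 delta = 11, and 11 ≠ 13  holds
#4 abs(0 - 11) = 11; 11 ≤ 11  holds
#5 11 mod 7 = 4  holds
#6 eta = 5, beta = -12; distinct  holds
#7 beta + delta = -12 + 11 = -1; -1 ≥ -2  holds
#8 gamma * delta = 11 * 11 = 121  holds
#9 eta = 5 is not in {7, 6, 8}  fails
#10 min(-12, 11) = -12  holds
#11 delta * beta = 11 * (-12) = -132  holds
#12 beta = -12, delta = 11; -12 ≤ 11  holds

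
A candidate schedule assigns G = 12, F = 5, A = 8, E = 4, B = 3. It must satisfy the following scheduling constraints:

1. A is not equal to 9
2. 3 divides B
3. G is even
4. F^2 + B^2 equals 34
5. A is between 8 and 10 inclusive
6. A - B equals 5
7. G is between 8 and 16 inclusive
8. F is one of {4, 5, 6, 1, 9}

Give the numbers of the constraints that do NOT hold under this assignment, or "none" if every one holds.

1. A = 8, and 8 ≠ 9 — holds.
2. 3 / 3 = 1, so 3 divides 3 — holds.
3. G = 12 is even — holds.
4. F^2 + B^2 = 5^2 + 3^2 = 25 + 9 = 34 — holds.
5. A = 8 lies in [8, 10] — holds.
6. A - B = 8 - 3 = 5 — holds.
7. G = 12 lies in [8, 16] — holds.
8. F = 5 is in {4, 5, 6, 1, 9} — holds.

No violations.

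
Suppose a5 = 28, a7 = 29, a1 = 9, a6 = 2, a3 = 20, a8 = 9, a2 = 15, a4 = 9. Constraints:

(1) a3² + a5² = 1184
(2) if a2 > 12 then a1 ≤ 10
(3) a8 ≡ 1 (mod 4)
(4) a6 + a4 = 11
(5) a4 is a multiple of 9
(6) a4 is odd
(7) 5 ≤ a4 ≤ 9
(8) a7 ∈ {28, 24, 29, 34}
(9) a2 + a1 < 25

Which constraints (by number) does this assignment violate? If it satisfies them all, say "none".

None — every constraint holds.

(1) a3² + a5² = 20² + 28² = 400 + 784 = 1184 — OK.
(2) a2 = 15 > 12, so we need a1 ≤ 10; a1 = 9 ≤ 10 — OK.
(3) 9 mod 4 = 1 — OK.
(4) a6 + a4 = 2 + 9 = 11 — OK.
(5) 9 / 9 = 1, so 9 divides 9 — OK.
(6) a4 = 9 is odd — OK.
(7) a4 = 9 lies in [5, 9] — OK.
(8) a7 = 29 is in {28, 24, 29, 34} — OK.
(9) a2 + a1 = 15 + 9 = 24; 24 < 25 — OK.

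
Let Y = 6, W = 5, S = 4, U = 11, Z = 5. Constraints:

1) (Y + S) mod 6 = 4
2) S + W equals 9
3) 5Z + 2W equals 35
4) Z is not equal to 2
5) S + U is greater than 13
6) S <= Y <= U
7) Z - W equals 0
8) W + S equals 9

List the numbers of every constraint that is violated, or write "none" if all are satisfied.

None — every constraint holds.

1) Y + S = 10; 10 mod 6 = 4 — holds.
2) S + W = 4 + 5 = 9 — holds.
3) 5Z + 2W = 5(5) + 2(5) = 35 — holds.
4) Z = 5, and 5 ≠ 2 — holds.
5) S + U = 4 + 11 = 15; 15 > 13 — holds.
6) values 4 <= 6 <= 11 — holds.
7) Z - W = 5 - 5 = 0 — holds.
8) W + S = 5 + 4 = 9 — holds.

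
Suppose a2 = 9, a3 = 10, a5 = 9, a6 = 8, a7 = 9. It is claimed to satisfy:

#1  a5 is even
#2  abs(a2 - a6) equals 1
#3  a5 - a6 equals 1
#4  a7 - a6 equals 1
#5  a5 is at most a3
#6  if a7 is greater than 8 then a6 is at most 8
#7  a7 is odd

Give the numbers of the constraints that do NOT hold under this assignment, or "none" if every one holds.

#1 a5 = 9 is odd — does not hold.
#2 abs(9 - 8) = 1 — holds.
#3 a5 - a6 = 9 - 8 = 1 — holds.
#4 a7 - a6 = 9 - 8 = 1 — holds.
#5 a5 = 9, a3 = 10; 9 ≤ 10 — holds.
#6 a7 = 9 > 8, so we need a6 ≤ 8; a6 = 8 ≤ 8 — holds.
#7 a7 = 9 is odd — holds.

No — constraint 1 is not satisfied.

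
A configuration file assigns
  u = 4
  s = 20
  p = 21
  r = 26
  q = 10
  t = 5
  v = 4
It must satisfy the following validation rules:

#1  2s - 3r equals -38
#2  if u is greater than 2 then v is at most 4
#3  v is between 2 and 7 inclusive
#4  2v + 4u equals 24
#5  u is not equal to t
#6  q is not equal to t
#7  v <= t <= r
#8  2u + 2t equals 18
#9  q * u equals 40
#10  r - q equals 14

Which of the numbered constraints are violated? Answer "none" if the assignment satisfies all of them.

#1 2s - 3r = 2(20) - 3(26) = -38 — holds.
#2 u = 4 > 2, so we need v ≤ 4; v = 4 ≤ 4 — holds.
#3 v = 4 lies in [2, 7] — holds.
#4 2v + 4u = 2(4) + 4(4) = 24 — holds.
#5 u = 4, t = 5; distinct — holds.
#6 q = 10, t = 5; distinct — holds.
#7 values 4 <= 5 <= 26 — holds.
#8 2u + 2t = 2(4) + 2(5) = 18 — holds.
#9 q * u = 10 * 4 = 40 — holds.
#10 r - q = 26 - 10 = 16, not 14 — does not hold.

Constraint 10 is violated.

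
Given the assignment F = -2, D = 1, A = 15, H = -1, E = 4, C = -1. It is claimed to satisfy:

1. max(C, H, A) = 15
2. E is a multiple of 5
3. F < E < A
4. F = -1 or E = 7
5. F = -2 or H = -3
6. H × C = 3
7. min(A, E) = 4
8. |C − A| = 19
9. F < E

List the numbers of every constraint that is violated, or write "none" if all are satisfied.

Constraints 2, 4, 6, and 8 are violated.

1. max(-1, -1, 15) = 15 — OK.
2. 4 = 5×0 + 4, so 5 does not divide 4 — violated.
3. values -2 < 4 < 15 — OK.
4. F = -2 ≠ -1 and E = 4 ≠ 7; both disjuncts false — violated.
5. F = -2 = -2 (first disjunct) — OK.
6. H × C = -1 × (-1) = 1, not 3 — violated.
7. min(15, 4) = 4 — OK.
8. |-1 − 15| = 16, not 19 — violated.
9. F = -2, E = 4; -2 < 4 — OK.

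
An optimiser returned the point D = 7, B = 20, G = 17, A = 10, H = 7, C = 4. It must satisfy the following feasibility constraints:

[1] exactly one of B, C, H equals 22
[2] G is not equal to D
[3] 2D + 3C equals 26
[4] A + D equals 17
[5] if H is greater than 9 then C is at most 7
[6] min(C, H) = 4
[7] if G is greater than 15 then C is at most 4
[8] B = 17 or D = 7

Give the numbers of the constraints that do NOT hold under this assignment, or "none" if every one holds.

Constraint 1 does not hold.

[1] B=20, C=4, H=7; 0 of them equal 22, not exactly one  fails
[2] G = 17, D = 7; distinct  holds
[3] 2D + 3C = 2(7) + 3(4) = 26  holds
[4] A + D = 10 + 7 = 17  holds
[5] H = 7, not > 9; antecedent false, conditional vacuously true  holds
[6] min(4, 7) = 4  holds
[7] G = 17 > 15, so we need C ≤ 4; C = 4 ≤ 4  holds
[8] B = 20 ≠ 17, but D = 7 = 7 (second disjunct)  holds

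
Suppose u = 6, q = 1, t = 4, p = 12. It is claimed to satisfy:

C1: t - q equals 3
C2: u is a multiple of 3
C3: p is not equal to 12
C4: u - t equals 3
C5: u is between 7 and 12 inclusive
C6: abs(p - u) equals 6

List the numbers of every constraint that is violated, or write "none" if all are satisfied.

C1: t - q = 4 - 1 = 3 — OK.
C2: 6 / 3 = 2, so 3 divides 6 — OK.
C3: p = 12, but 12 is required to differ — violated.
C4: u - t = 6 - 4 = 2, not 3 — violated.
C5: u = 6 is outside [7, 12] — violated.
C6: abs(12 - 6) = 6 — OK.

The assignment fails constraints 3, 4, 5.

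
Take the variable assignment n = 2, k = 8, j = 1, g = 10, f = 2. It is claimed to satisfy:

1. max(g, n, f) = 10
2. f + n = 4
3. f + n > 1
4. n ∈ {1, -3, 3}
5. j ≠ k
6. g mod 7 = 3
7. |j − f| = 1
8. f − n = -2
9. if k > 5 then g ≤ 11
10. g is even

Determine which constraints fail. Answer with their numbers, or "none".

Constraints 4 and 8 do not hold.

1. max(10, 2, 2) = 10 — holds.
2. f + n = 2 + 2 = 4 — holds.
3. f + n = 2 + 2 = 4; 4 > 1 — holds.
4. n = 2 is not in {1, -3, 3} — does not hold.
5. j = 1, k = 8; distinct — holds.
6. 10 mod 7 = 3 — holds.
7. |1 − 2| = 1 — holds.
8. f − n = 2 − 2 = 0, not -2 — does not hold.
9. k = 8 > 5, so we need g ≤ 11; g = 10 ≤ 11 — holds.
10. g = 10 is even — holds.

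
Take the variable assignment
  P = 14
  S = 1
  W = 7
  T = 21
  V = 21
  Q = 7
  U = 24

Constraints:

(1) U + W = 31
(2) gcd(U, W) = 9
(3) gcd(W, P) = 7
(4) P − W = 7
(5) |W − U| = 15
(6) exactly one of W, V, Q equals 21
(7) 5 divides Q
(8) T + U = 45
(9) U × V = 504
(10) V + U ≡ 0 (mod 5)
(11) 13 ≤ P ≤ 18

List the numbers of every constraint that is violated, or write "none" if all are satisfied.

(1) U + W = 24 + 7 = 31 — holds.
(2) gcd(24, 7) = 1, not 9 — does not hold.
(3) gcd(7, 14) = 7 — holds.
(4) P − W = 14 − 7 = 7 — holds.
(5) |7 − 24| = 17, not 15 — does not hold.
(6) W=7, V=21, Q=7; 1 of them equals 21 — holds.
(7) 7 = 5×1 + 2, so 5 does not divide 7 — does not hold.
(8) T + U = 21 + 24 = 45 — holds.
(9) U × V = 24 × 21 = 504 — holds.
(10) V + U = 45; 45 mod 5 = 0 — holds.
(11) P = 14 lies in [13, 18] — holds.

No — constraints 2, 5, 7 are not satisfied.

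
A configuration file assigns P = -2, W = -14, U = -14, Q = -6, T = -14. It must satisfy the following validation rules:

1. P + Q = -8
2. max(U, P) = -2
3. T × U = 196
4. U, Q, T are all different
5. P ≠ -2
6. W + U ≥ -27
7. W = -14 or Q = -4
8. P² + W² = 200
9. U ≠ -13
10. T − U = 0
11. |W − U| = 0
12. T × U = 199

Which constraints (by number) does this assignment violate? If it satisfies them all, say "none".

Constraints 4, 5, 6, 12 do not hold.

1. P + Q = -2 + (-6) = -8 — holds.
2. max(-14, -2) = -2 — holds.
3. T × U = -14 × (-14) = 196 — holds.
4. U = T = -14, not all different — fails.
5. P = -2, but -2 is required to differ — fails.
6. W + U = -14 + (-14) = -28; -28 < -27, bound -27 not met — fails.
7. W = -14 = -14 (first disjunct) — holds.
8. P² + W² = (-2)² + (-14)² = 4 + 196 = 200 — holds.
9. U = -14, and -14 ≠ -13 — holds.
10. T − U = -14 − (-14) = 0 — holds.
11. |-14 − (-14)| = 0 — holds.
12. T × U = -14 × (-14) = 196, not 199 — fails.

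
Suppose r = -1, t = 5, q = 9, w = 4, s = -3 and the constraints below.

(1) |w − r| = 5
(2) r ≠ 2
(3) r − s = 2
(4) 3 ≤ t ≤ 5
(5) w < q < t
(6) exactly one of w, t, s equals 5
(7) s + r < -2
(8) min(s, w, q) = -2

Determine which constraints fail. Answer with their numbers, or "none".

(1) |4 − (-1)| = 5 — satisfied.
(2) r = -1, and -1 ≠ 2 — satisfied.
(3) r − s = -1 − (-3) = 2 — satisfied.
(4) t = 5 lies in [3, 5] — satisfied.
(5) values 4, 9, 5; q = 9 is not < t = 5 — violated.
(6) w=4, t=5, s=-3; 1 of them equals 5 — satisfied.
(7) s + r = -3 + (-1) = -4; -4 < -2 — satisfied.
(8) min(-3, 4, 9) = -3, not -2 — violated.

Violated: 5 and 8.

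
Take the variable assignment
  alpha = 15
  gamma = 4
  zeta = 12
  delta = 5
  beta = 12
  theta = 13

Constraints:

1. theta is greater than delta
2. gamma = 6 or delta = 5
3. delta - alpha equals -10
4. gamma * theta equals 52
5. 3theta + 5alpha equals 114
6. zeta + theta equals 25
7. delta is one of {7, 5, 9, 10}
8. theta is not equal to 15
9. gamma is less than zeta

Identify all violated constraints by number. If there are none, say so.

1. theta = 13, delta = 5; 13 > 5 — OK.
2. gamma = 4 ≠ 6, but delta = 5 = 5 (second disjunct) — OK.
3. delta - alpha = 5 - 15 = -10 — OK.
4. gamma * theta = 4 * 13 = 52 — OK.
5. 3theta + 5alpha = 3(13) + 5(15) = 114 — OK.
6. zeta + theta = 12 + 13 = 25 — OK.
7. delta = 5 is in {7, 5, 9, 10} — OK.
8. theta = 13, and 13 ≠ 15 — OK.
9. gamma = 4, zeta = 12; 4 < 12 — OK.

The assignment satisfies every constraint.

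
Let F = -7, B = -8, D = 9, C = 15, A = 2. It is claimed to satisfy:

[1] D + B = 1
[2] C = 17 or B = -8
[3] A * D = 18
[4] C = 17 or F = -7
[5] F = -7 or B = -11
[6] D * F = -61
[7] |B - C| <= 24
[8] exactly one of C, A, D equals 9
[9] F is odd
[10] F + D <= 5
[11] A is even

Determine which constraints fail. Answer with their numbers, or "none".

[1] D + B = 9 + (-8) = 1  ✓
[2] C = 15 ≠ 17, but B = -8 = -8 (second disjunct)  ✓
[3] A * D = 2 * 9 = 18  ✓
[4] C = 15 ≠ 17, but F = -7 = -7 (second disjunct)  ✓
[5] F = -7 = -7 (first disjunct)  ✓
[6] D * F = 9 * (-7) = -63, not -61  ✗
[7] |-8 - 15| = 23; 23 ≤ 24  ✓
[8] C=15, A=2, D=9; 1 of them equals 9  ✓
[9] F = -7 is odd  ✓
[10] F + D = -7 + 9 = 2; 2 ≤ 5  ✓
[11] A = 2 is even  ✓

No — constraint 6 is not satisfied.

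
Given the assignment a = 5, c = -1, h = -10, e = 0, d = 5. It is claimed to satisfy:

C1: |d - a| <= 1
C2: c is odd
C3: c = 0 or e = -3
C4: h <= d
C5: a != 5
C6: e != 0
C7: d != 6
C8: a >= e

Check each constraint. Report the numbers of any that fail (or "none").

No — constraints 3, 5, 6 are not satisfied.

C1: |5 - 5| = 0; 0 ≤ 1 — OK.
C2: c = -1 is odd — OK.
C3: c = -1 ≠ 0 and e = 0 ≠ -3; both disjuncts false — violated.
C4: h = -10, d = 5; -10 ≤ 5 — OK.
C5: a = 5, but 5 is required to differ — violated.
C6: e = 0, but 0 is required to differ — violated.
C7: d = 5, and 5 ≠ 6 — OK.
C8: a = 5, e = 0; 5 ≥ 0 — OK.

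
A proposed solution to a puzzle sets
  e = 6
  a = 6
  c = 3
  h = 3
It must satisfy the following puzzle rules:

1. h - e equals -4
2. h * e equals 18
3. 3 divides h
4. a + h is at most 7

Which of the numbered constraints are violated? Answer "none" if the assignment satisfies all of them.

1. h - e = 3 - 6 = -3, not -4 — fails.
2. h * e = 3 * 6 = 18 — holds.
3. 3 / 3 = 1, so 3 divides 3 — holds.
4. a + h = 6 + 3 = 9; 9 > 7, bound 7 not met — fails.

No — constraints 1 and 4 are not satisfied.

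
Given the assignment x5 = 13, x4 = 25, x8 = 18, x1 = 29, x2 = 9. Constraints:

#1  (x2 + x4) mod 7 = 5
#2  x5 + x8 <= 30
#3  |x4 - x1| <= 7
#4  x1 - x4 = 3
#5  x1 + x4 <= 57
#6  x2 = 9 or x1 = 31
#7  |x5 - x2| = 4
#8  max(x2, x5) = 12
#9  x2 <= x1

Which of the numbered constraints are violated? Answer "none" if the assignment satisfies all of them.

#1 x2 + x4 = 34; 34 mod 7 = 6, not 5  ✗
#2 x5 + x8 = 13 + 18 = 31; 31 > 30, bound 30 not met  ✗
#3 |25 - 29| = 4; 4 ≤ 7  ✓
#4 x1 - x4 = 29 - 25 = 4, not 3  ✗
#5 x1 + x4 = 29 + 25 = 54; 54 ≤ 57  ✓
#6 x2 = 9 = 9 (first disjunct)  ✓
#7 |13 - 9| = 4  ✓
#8 max(9, 13) = 13, not 12  ✗
#9 x2 = 9, x1 = 29; 9 ≤ 29  ✓

No — constraints 1, 2, 4, 8 are not satisfied.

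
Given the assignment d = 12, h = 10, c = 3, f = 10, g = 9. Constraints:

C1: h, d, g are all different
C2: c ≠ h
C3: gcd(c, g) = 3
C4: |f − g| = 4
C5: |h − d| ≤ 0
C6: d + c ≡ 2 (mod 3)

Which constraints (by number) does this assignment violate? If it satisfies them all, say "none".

C1: values 10, 12, 9 are pairwise distinct  OK
C2: c = 3, h = 10; distinct  OK
C3: gcd(3, 9) = 3  OK
C4: |10 − 9| = 1, not 4  FAIL
C5: |10 − 12| = 2; 2 > 0, exceeds bound 0  FAIL
C6: d + c = 15; 15 mod 3 = 0, not 2  FAIL

Constraints 4, 5, and 6 are violated.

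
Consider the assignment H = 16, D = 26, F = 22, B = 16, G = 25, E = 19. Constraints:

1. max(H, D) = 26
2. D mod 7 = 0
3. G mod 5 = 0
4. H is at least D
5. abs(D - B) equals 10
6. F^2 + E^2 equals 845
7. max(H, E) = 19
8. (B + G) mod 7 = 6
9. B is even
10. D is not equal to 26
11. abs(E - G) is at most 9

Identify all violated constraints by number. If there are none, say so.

1. max(16, 26) = 26 — satisfied.
2. 26 mod 7 = 5, not 0 — violated.
3. 25 mod 5 = 0 — satisfied.
4. H = 16, D = 26; 16 < 26 (want ≥) — violated.
5. abs(26 - 16) = 10 — satisfied.
6. F^2 + E^2 = 22^2 + 19^2 = 484 + 361 = 845 — satisfied.
7. max(16, 19) = 19 — satisfied.
8. B + G = 41; 41 mod 7 = 6 — satisfied.
9. B = 16 is even — satisfied.
10. D = 26, but 26 is required to differ — violated.
11. abs(19 - 25) = 6; 6 ≤ 9 — satisfied.

Violated: 2, 4, and 10.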